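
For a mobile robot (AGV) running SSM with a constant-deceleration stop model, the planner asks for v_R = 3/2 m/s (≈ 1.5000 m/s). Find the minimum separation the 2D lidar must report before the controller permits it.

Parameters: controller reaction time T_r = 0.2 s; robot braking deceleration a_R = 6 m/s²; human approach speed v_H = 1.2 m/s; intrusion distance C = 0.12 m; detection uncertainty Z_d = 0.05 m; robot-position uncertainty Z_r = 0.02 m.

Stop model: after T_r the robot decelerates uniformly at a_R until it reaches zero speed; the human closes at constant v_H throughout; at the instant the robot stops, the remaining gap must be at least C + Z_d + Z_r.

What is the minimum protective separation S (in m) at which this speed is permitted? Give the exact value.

S_min = 487/400 m = 1.2175 m

stop time T_s = (3/2)/6 = 0.2500 s
robot covers v_R·T_r = 1.5000·0.2000 = 0.3000 m before braking
robot covers 1.5000·0.2500 − ½·6.0000·0.2500² = 0.1875 m while stopping
human over T_r+T_s: 1.2000·(0.2000+0.2500) = 0.5400 m
C+Z_d+Z_r = 0.1200+0.0500+0.0200 = 0.1900 m
S_min ≈ 0.3000+0.1875+0.5400+0.1900  ⇒  S_min = 487/400 m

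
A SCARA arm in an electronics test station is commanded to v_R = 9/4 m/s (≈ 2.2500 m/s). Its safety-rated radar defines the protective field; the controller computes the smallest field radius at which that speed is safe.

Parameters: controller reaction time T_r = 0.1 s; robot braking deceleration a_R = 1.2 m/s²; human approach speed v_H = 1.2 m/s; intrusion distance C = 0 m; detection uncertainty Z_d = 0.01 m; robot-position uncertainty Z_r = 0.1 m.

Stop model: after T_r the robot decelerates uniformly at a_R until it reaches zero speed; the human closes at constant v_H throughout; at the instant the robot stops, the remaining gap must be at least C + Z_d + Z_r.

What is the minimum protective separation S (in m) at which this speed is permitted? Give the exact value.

S_min = 7703/1600 m = 4.8144 m

T_s = v_R/a_R = (9/4)/(6/5) = 1.8750 s
robot covers v_R·T_r = 2.2500·0.1000 = 0.2250 m before braking
braking distance = 2.2500²/(2·1.2000) = 2.1094 m
person approaches 1.2000·(0.1000+1.8750) = 2.3700 m
C+Z_d+Z_r = 0.0000+0.0100+0.1000 = 0.1100 m
S_min ≈ 0.2250+2.1094+2.3700+0.1100  ⇒  S_min = 7703/1600 m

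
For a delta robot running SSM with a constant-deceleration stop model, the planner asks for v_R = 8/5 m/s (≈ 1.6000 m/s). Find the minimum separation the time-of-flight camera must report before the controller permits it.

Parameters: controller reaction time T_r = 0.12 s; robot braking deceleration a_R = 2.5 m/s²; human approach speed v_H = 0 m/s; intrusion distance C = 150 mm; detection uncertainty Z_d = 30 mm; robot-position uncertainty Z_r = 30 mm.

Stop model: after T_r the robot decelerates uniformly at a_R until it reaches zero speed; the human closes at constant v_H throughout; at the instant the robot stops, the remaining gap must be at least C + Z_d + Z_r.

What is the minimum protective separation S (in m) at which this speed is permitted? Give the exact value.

S_min = 457/500 m = 0.9140 m

braking lasts T_s = (8/5)/(5/2) = 0.6400 s
reaction-phase robot travel = 1.6000·0.1200 = 0.1920 m
braking distance = 1.6000²/(2·2.5000) = 0.5120 m
human over T_r+T_s: 0.0000·(0.1200+0.6400) = 0.0000 m
margins: 0.1500+0.0300+0.0300 = 0.2100 m
S_min ≈ 0.1920+0.5120+0.0000+0.2100  ⇒  S_min = 457/500 m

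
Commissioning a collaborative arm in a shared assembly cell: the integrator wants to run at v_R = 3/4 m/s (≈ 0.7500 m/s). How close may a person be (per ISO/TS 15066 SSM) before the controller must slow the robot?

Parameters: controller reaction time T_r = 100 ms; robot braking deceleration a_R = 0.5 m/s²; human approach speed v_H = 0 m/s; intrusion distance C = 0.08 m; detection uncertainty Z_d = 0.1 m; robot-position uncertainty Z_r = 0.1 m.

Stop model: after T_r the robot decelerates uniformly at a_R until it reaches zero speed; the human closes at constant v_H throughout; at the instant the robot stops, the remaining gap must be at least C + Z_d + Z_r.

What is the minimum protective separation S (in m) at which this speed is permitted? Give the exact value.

braking lasts T_s = (3/4)/(1/2) = 1.5000 s
reaction-phase robot travel = 0.7500·0.1000 = 0.0750 m
braking distance = 0.7500²/(2·0.5000) = 0.5625 m
person approaches 0.0000·(0.1000+1.5000) = 0.0000 m
residual clearance needed = 0.0800+0.1000+0.1000 = 0.2800 m
S_min ≈ 0.0750+0.5625+0.0000+0.2800  ⇒  S_min = 367/400 m

S_min = 367/400 m = 0.9175 m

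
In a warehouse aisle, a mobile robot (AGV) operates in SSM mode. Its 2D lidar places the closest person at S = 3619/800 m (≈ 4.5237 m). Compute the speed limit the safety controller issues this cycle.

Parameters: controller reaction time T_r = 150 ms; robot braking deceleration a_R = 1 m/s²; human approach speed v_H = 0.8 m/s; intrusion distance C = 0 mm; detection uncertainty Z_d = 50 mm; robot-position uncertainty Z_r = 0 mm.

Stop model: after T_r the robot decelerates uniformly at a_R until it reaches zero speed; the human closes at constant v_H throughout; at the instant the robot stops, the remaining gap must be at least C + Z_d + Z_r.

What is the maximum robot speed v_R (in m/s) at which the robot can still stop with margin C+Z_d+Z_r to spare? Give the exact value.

collect terms ⇒ (1/2)·v_R² + (19/20)·v_R + (-3483/800) = 0
  disc = (19/20)² − 4·(1/2)·(-3483/800) = 961/100 ; √disc = 31/10
  v_R = (−(19/20) + 31/10) / (2·(1/2)) = 43/20 m/s
check:
stop time T_s = (43/20)/1 = 2.1500 s
robot covers v_R·T_r = 2.1500·0.1500 = 0.3225 m before braking
robot under decel: 2.1500²/(2·1.0000) = 2.3112 m
human closes 0.8000·2.3000 = 1.8400 m
C+Z_d+Z_r = 0.0000+0.0500+0.0000 = 0.0500 m
sum ≈ 0.3225+2.3112+1.8400+0.0500 ≈ 4.5237 m = S ✓

v_R_max = 43/20 m/s = 2.1500 m/s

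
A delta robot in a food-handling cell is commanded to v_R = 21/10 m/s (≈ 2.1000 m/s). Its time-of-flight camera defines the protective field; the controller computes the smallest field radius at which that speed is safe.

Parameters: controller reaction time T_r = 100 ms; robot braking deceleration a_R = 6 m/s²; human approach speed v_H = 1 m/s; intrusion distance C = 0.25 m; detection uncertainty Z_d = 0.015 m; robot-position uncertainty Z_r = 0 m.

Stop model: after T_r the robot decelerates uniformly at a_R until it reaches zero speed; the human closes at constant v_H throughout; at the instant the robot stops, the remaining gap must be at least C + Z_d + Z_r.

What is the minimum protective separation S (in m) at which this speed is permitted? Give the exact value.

T_s = v_R/a_R = (21/10)/6 = 0.3500 s
robot covers v_R·T_r = 2.1000·0.1000 = 0.2100 m before braking
robot under decel: 2.1000²/(2·6.0000) = 0.3675 m
human closes 1.0000·0.4500 = 0.4500 m
C+Z_d+Z_r = 0.2500+0.0150+0.0000 = 0.2650 m
S_min ≈ 0.2100+0.3675+0.4500+0.2650  ⇒  S_min = 517/400 m

S_min = 517/400 m = 1.2925 m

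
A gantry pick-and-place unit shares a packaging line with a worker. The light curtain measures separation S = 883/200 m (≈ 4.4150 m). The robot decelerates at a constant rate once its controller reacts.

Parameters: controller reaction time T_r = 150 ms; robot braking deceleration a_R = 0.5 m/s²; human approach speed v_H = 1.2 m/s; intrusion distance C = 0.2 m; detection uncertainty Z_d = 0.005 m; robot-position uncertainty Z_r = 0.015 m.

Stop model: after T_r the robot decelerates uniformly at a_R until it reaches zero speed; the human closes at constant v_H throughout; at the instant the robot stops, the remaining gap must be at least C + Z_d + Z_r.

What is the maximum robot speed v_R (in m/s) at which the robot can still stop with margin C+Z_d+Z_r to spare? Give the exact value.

collect terms ⇒ (1)·v_R² + (51/20)·v_R + (-803/200) = 0
  disc = (51/20)² − 4·(1)·(-803/200) = 361/16 ; √disc = 19/4
  v_R = (−(51/20) + 19/4) / (2·(1)) = 11/10 m/s
check:
braking lasts T_s = (11/10)/(1/2) = 2.2000 s
reaction-phase robot travel = 1.1000·0.1500 = 0.1650 m
braking distance = 1.1000²/(2·0.5000) = 1.2100 m
human over T_r+T_s: 1.2000·(0.1500+2.2000) = 2.8200 m
C+Z_d+Z_r = 0.2000+0.0050+0.0150 = 0.2200 m
sum ≈ 0.1650+1.2100+2.8200+0.2200 ≈ 4.4150 m = S ✓

v_R_max = 11/10 m/s = 1.1000 m/s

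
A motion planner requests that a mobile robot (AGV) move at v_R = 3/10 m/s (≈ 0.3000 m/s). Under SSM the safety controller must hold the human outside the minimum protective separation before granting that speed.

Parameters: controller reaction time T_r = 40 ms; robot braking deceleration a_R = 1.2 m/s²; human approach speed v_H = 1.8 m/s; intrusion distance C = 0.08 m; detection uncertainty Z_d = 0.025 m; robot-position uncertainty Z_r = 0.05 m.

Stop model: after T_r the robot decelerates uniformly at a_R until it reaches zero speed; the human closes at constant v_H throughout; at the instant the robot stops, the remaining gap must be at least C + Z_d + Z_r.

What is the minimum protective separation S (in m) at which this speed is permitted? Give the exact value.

stop time T_s = (3/10)/(6/5) = 0.2500 s
robot covers v_R·T_r = 0.3000·0.0400 = 0.0120 m before braking
braking distance = 0.3000²/(2·1.2000) = 0.0375 m
person approaches 1.8000·(0.0400+0.2500) = 0.5220 m
residual clearance needed = 0.0800+0.0250+0.0500 = 0.1550 m
S_min ≈ 0.0120+0.0375+0.5220+0.1550  ⇒  S_min = 1453/2000 m

S_min = 1453/2000 m = 0.7265 m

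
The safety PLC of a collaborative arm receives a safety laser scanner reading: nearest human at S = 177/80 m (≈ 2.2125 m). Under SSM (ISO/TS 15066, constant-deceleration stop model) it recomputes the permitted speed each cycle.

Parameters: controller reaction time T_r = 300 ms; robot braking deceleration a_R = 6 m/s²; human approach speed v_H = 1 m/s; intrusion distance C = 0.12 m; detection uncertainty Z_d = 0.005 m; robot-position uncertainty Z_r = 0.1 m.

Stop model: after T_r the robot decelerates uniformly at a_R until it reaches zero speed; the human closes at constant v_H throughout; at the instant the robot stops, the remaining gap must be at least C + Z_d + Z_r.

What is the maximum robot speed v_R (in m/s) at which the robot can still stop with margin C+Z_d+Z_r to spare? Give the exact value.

v_R_max = 5/2 m/s = 2.5000 m/s

at the boundary: (1/12)·v² + (7/15)·v + (-27/16) = 0
  disc = (7/15)² − 4·(1/12)·(-27/16) = 2809/3600 ; √disc = 53/60
  v_R = (−(7/15) + 53/60) / (2·(1/12)) = 5/2 m/s
check:
braking lasts T_s = (5/2)/6 = 0.4167 s
robot covers v_R·T_r = 2.5000·0.3000 = 0.7500 m before braking
braking distance = 2.5000²/(2·6.0000) = 0.5208 m
human over T_r+T_s: 1.0000·(0.3000+0.4167) = 0.7167 m
residual clearance needed = 0.1200+0.0050+0.1000 = 0.2250 m
sum ≈ 0.7500+0.5208+0.7167+0.2250 ≈ 2.2125 m = S ✓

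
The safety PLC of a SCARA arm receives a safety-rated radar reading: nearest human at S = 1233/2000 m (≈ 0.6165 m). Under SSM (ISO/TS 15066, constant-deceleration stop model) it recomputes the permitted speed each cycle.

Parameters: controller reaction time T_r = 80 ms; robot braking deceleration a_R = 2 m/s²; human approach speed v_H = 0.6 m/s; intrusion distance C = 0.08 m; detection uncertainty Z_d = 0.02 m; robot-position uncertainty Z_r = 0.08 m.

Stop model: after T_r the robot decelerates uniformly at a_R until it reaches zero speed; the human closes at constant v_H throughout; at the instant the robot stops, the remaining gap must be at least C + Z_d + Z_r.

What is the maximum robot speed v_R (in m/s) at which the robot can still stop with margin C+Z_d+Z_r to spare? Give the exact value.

at the boundary: (1/4)·v² + (19/50)·v + (-777/2000) = 0
  disc = (19/50)² − 4·(1/4)·(-777/2000) = 5329/10000 ; √disc = 73/100
  v_R = (−(19/50) + 73/100) / (2·(1/4)) = 7/10 m/s
check:
stop time T_s = (7/10)/2 = 0.3500 s
robot covers v_R·T_r = 0.7000·0.0800 = 0.0560 m before braking
robot under decel: 0.7000²/(2·2.0000) = 0.1225 m
person approaches 0.6000·(0.0800+0.3500) = 0.2580 m
margins: 0.0800+0.0200+0.0800 = 0.1800 m
sum ≈ 0.0560+0.1225+0.2580+0.1800 ≈ 0.6165 m = S ✓

v_R_max = 7/10 m/s = 0.7000 m/s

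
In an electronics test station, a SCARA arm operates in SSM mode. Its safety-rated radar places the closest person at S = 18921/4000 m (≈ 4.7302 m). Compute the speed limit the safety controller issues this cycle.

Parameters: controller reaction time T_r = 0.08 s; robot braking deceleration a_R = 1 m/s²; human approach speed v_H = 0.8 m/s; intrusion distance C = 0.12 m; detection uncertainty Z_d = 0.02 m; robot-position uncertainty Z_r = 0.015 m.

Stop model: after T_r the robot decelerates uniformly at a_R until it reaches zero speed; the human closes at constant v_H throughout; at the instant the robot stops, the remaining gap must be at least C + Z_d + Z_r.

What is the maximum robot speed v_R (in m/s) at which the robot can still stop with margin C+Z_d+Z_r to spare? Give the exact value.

quadratic (1/2)·v² + (22/25)·v + (-3609/800) = 0
  disc = (22/25)² − 4·(1/2)·(-3609/800) = 97969/10000 ; √disc = 313/100
  v_R = (−(22/25) + 313/100) / (2·(1/2)) = 9/4 m/s
check:
stop time T_s = (9/4)/1 = 2.2500 s
robot covers v_R·T_r = 2.2500·0.0800 = 0.1800 m before braking
robot covers 2.2500·2.2500 − ½·1.0000·2.2500² = 2.5312 m while stopping
person approaches 0.8000·(0.0800+2.2500) = 1.8640 m
residual clearance needed = 0.1200+0.0200+0.0150 = 0.1550 m
sum ≈ 0.1800+2.5312+1.8640+0.1550 ≈ 4.7302 m = S ✓

v_R_max = 9/4 m/s = 2.2500 m/s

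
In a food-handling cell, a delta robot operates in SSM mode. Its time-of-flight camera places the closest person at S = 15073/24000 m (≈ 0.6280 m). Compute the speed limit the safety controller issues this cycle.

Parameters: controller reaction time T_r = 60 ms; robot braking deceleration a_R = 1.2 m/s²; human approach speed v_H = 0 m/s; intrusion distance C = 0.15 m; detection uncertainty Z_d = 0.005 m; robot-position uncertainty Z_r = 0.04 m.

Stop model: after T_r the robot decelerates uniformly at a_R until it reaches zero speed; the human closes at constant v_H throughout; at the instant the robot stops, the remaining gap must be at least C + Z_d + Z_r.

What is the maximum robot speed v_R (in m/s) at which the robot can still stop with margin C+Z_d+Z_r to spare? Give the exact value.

v_R_max = 19/20 m/s = 0.9500 m/s

collect terms ⇒ (5/12)·v_R² + (3/50)·v_R + (-10393/24000) = 0
  disc = (3/50)² − 4·(5/12)·(-10393/24000) = 261121/360000 ; √disc = 511/600
  v_R = (−(3/50) + 511/600) / (2·(5/12)) = 19/20 m/s
check:
braking lasts T_s = (19/20)/(6/5) = 0.7917 s
robot in T_r: 0.9500·0.0600 = 0.0570 m
robot covers 0.9500·0.7917 − ½·1.2000·0.7917² = 0.3760 m while stopping
human closes 0.0000·0.8517 = 0.0000 m
residual clearance needed = 0.1500+0.0050+0.0400 = 0.1950 m
sum ≈ 0.0570+0.3760+0.0000+0.1950 ≈ 0.6280 m = S ✓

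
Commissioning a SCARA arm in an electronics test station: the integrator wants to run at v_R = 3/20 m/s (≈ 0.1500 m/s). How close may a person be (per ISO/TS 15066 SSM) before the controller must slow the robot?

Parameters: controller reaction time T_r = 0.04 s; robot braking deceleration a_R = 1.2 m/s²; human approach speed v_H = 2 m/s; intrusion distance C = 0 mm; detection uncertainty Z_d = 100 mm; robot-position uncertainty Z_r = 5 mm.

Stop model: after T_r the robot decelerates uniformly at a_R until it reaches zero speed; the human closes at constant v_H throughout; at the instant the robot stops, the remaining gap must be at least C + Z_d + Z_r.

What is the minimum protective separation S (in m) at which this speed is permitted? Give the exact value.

S_min = 3603/8000 m = 0.4504 m

braking lasts T_s = (3/20)/(6/5) = 0.1250 s
reaction-phase robot travel = 0.1500·0.0400 = 0.0060 m
robot under decel: 0.1500²/(2·1.2000) = 0.0094 m
human closes 2.0000·0.1650 = 0.3300 m
C+Z_d+Z_r = 0.0000+0.1000+0.0050 = 0.1050 m
S_min ≈ 0.0060+0.0094+0.3300+0.1050  ⇒  S_min = 3603/8000 m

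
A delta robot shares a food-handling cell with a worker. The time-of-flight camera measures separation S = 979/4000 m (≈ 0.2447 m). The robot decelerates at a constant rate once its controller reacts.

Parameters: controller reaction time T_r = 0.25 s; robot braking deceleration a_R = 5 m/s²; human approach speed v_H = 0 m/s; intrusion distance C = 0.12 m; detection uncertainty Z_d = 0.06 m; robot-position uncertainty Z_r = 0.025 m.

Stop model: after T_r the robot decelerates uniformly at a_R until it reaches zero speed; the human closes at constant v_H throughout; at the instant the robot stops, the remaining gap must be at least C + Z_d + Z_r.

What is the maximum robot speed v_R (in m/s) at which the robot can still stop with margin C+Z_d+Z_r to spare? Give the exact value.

collect terms ⇒ (1/10)·v_R² + (1/4)·v_R + (-159/4000) = 0
  disc = (1/4)² − 4·(1/10)·(-159/4000) = 49/625 ; √disc = 7/25
  v_R = (−(1/4) + 7/25) / (2·(1/10)) = 3/20 m/s
check:
T_s = v_R/a_R = (3/20)/5 = 0.0300 s
robot in T_r: 0.1500·0.2500 = 0.0375 m
robot covers 0.1500·0.0300 − ½·5.0000·0.0300² = 0.0022 m while stopping
human closes 0.0000·0.2800 = 0.0000 m
margins: 0.1200+0.0600+0.0250 = 0.2050 m
sum ≈ 0.0375+0.0022+0.0000+0.2050 ≈ 0.2447 m = S ✓

v_R_max = 3/20 m/s = 0.1500 m/s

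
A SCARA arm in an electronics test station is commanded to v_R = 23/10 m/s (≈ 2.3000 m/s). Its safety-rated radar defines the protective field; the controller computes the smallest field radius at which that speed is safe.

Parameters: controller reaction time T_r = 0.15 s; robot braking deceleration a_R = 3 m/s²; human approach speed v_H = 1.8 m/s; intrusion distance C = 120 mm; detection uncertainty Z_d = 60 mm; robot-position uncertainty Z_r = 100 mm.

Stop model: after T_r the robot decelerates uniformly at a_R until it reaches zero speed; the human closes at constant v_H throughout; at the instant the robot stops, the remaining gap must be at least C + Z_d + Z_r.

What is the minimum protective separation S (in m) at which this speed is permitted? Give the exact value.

stop time T_s = (23/10)/3 = 0.7667 s
reaction-phase robot travel = 2.3000·0.1500 = 0.3450 m
robot under decel: 2.3000²/(2·3.0000) = 0.8817 m
human over T_r+T_s: 1.8000·(0.1500+0.7667) = 1.6500 m
margins: 0.1200+0.0600+0.1000 = 0.2800 m
S_min ≈ 0.3450+0.8817+1.6500+0.2800  ⇒  S_min = 947/300 m

S_min = 947/300 m = 3.1567 m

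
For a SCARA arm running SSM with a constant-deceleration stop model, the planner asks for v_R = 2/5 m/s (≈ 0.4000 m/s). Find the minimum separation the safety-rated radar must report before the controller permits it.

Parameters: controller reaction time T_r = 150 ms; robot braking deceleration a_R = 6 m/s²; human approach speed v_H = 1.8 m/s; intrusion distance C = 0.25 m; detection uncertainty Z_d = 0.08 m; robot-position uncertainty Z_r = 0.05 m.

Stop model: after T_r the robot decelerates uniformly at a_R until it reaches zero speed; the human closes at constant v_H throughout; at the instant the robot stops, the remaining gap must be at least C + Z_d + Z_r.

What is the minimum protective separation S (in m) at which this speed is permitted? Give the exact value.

S_min = 253/300 m = 0.8433 m

braking lasts T_s = (2/5)/6 = 0.0667 s
reaction-phase robot travel = 0.4000·0.1500 = 0.0600 m
robot under decel: 0.4000²/(2·6.0000) = 0.0133 m
person approaches 1.8000·(0.1500+0.0667) = 0.3900 m
margins: 0.2500+0.0800+0.0500 = 0.3800 m
S_min ≈ 0.0600+0.0133+0.3900+0.3800  ⇒  S_min = 253/300 m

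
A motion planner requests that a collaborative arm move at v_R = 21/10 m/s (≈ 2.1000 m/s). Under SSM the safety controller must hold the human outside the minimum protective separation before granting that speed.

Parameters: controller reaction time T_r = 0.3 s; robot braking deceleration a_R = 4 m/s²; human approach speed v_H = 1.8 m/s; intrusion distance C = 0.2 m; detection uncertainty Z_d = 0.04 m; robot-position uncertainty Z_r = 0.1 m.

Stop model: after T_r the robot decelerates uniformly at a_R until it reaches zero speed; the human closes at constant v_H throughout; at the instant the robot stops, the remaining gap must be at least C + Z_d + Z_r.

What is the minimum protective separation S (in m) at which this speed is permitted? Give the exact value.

S_min = 481/160 m = 3.0063 m

T_s = v_R/a_R = (21/10)/4 = 0.5250 s
reaction-phase robot travel = 2.1000·0.3000 = 0.6300 m
robot under decel: 2.1000²/(2·4.0000) = 0.5513 m
human closes 1.8000·0.8250 = 1.4850 m
residual clearance needed = 0.2000+0.0400+0.1000 = 0.3400 m
S_min ≈ 0.6300+0.5513+1.4850+0.3400  ⇒  S_min = 481/160 m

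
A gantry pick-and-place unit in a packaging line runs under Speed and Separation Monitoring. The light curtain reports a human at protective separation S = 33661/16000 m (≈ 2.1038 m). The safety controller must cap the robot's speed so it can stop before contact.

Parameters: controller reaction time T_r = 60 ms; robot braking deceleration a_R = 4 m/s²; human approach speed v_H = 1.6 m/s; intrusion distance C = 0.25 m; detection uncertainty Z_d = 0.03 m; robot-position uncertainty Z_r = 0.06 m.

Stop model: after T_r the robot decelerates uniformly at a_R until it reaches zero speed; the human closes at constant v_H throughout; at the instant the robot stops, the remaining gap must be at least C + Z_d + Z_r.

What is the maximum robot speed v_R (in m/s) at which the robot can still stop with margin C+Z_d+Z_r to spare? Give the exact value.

quadratic (1/8)·v² + (23/50)·v + (-5337/3200) = 0
  disc = (23/50)² − 4·(1/8)·(-5337/3200) = 167281/160000 ; √disc = 409/400
  v_R = (−(23/50) + 409/400) / (2·(1/8)) = 9/4 m/s
check:
stop time T_s = (9/4)/4 = 0.5625 s
robot in T_r: 2.2500·0.0600 = 0.1350 m
robot covers 2.2500·0.5625 − ½·4.0000·0.5625² = 0.6328 m while stopping
human closes 1.6000·0.6225 = 0.9960 m
C+Z_d+Z_r = 0.2500+0.0300+0.0600 = 0.3400 m
sum ≈ 0.1350+0.6328+0.9960+0.3400 ≈ 2.1038 m = S ✓

v_R_max = 9/4 m/s = 2.2500 m/s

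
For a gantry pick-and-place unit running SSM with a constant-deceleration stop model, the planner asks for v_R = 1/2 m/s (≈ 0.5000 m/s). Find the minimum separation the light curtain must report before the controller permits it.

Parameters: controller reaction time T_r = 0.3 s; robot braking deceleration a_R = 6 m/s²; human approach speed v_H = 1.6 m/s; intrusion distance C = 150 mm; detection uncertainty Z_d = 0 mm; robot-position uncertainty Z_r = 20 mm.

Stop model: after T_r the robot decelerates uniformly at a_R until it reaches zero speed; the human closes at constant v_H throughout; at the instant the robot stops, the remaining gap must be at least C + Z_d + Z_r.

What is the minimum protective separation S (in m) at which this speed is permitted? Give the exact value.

T_s = v_R/a_R = (1/2)/6 = 0.0833 s
robot covers v_R·T_r = 0.5000·0.3000 = 0.1500 m before braking
robot covers 0.5000·0.0833 − ½·6.0000·0.0833² = 0.0208 m while stopping
human closes 1.6000·0.3833 = 0.6133 m
margins: 0.1500+0.0000+0.0200 = 0.1700 m
S_min ≈ 0.1500+0.0208+0.6133+0.1700  ⇒  S_min = 229/240 m

S_min = 229/240 m = 0.9542 m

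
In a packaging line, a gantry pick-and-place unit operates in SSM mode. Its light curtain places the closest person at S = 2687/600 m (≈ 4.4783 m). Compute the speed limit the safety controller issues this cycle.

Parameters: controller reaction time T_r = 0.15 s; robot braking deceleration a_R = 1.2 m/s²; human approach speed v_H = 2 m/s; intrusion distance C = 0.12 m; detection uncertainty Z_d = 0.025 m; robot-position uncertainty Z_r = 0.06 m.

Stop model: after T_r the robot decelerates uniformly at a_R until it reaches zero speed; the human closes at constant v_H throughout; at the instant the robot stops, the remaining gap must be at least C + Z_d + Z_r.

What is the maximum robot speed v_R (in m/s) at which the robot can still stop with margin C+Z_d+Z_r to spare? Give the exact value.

quadratic (5/12)·v² + (109/60)·v + (-298/75) = 0
  disc = (109/60)² − 4·(5/12)·(-298/75) = 3969/400 ; √disc = 63/20
  v_R = (−(109/60) + 63/20) / (2·(5/12)) = 8/5 m/s
check:
T_s = v_R/a_R = (8/5)/(6/5) = 1.3333 s
robot covers v_R·T_r = 1.6000·0.1500 = 0.2400 m before braking
robot under decel: 1.6000²/(2·1.2000) = 1.0667 m
human closes 2.0000·1.4833 = 2.9667 m
margins: 0.1200+0.0250+0.0600 = 0.2050 m
sum ≈ 0.2400+1.0667+2.9667+0.2050 ≈ 4.4783 m = S ✓

v_R_max = 8/5 m/s = 1.6000 m/s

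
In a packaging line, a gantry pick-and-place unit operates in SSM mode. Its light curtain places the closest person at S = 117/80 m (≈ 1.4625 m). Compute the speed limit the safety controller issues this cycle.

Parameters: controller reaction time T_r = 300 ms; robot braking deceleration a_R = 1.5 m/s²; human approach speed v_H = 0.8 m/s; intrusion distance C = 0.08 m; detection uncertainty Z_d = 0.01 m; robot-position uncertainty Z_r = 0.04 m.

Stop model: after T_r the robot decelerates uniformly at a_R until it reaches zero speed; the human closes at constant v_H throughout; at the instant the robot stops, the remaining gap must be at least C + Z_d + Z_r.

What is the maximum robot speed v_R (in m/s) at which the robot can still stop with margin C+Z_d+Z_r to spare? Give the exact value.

v_R_max = 19/20 m/s = 0.9500 m/s

quadratic (1/3)·v² + (5/6)·v + (-437/400) = 0
  disc = (5/6)² − 4·(1/3)·(-437/400) = 484/225 ; √disc = 22/15
  v_R = (−(5/6) + 22/15) / (2·(1/3)) = 19/20 m/s
check:
T_s = v_R/a_R = (19/20)/(3/2) = 0.6333 s
robot in T_r: 0.9500·0.3000 = 0.2850 m
braking distance = 0.9500²/(2·1.5000) = 0.3008 m
human closes 0.8000·0.9333 = 0.7467 m
C+Z_d+Z_r = 0.0800+0.0100+0.0400 = 0.1300 m
sum ≈ 0.2850+0.3008+0.7467+0.1300 ≈ 1.4625 m = S ✓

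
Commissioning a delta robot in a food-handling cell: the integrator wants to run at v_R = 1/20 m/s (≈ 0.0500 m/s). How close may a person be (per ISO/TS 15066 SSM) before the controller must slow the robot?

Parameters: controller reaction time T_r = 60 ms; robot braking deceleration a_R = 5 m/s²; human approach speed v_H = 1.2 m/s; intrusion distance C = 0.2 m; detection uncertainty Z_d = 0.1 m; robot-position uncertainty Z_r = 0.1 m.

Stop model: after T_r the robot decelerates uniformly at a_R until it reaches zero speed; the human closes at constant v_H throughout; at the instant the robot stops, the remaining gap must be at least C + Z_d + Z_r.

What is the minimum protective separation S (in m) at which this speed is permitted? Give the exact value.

stop time T_s = (1/20)/5 = 0.0100 s
reaction-phase robot travel = 0.0500·0.0600 = 0.0030 m
braking distance = 0.0500²/(2·5.0000) = 0.0003 m
human over T_r+T_s: 1.2000·(0.0600+0.0100) = 0.0840 m
C+Z_d+Z_r = 0.2000+0.1000+0.1000 = 0.4000 m
S_min ≈ 0.0030+0.0003+0.0840+0.4000  ⇒  S_min = 1949/4000 m

S_min = 1949/4000 m = 0.4873 m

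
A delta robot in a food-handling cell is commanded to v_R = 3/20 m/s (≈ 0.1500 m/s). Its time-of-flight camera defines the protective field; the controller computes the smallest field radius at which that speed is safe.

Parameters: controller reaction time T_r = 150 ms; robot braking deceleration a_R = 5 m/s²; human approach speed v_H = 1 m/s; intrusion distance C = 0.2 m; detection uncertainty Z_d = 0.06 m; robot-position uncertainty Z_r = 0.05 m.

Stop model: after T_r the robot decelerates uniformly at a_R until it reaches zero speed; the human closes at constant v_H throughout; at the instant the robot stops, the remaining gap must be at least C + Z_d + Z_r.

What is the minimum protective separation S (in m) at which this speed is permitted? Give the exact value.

stop time T_s = (3/20)/5 = 0.0300 s
robot in T_r: 0.1500·0.1500 = 0.0225 m
braking distance = 0.1500²/(2·5.0000) = 0.0022 m
human closes 1.0000·0.1800 = 0.1800 m
margins: 0.2000+0.0600+0.0500 = 0.3100 m
S_min ≈ 0.0225+0.0022+0.1800+0.3100  ⇒  S_min = 2059/4000 m

S_min = 2059/4000 m = 0.5148 m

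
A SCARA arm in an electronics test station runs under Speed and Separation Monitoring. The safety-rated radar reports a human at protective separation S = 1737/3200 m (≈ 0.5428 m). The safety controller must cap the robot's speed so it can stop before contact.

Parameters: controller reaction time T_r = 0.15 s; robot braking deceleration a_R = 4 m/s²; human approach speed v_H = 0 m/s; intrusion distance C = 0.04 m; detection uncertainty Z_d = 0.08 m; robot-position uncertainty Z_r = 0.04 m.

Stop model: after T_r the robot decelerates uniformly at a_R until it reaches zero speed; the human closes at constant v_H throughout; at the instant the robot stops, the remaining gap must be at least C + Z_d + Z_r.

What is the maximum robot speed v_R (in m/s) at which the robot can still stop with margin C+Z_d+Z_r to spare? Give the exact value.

v_R_max = 5/4 m/s = 1.2500 m/s

quadratic (1/8)·v² + (3/20)·v + (-49/128) = 0
  disc = (3/20)² − 4·(1/8)·(-49/128) = 1369/6400 ; √disc = 37/80
  v_R = (−(3/20) + 37/80) / (2·(1/8)) = 5/4 m/s
check:
T_s = v_R/a_R = (5/4)/4 = 0.3125 s
robot covers v_R·T_r = 1.2500·0.1500 = 0.1875 m before braking
braking distance = 1.2500²/(2·4.0000) = 0.1953 m
human closes 0.0000·0.4625 = 0.0000 m
C+Z_d+Z_r = 0.0400+0.0800+0.0400 = 0.1600 m
sum ≈ 0.1875+0.1953+0.0000+0.1600 ≈ 0.5428 m = S ✓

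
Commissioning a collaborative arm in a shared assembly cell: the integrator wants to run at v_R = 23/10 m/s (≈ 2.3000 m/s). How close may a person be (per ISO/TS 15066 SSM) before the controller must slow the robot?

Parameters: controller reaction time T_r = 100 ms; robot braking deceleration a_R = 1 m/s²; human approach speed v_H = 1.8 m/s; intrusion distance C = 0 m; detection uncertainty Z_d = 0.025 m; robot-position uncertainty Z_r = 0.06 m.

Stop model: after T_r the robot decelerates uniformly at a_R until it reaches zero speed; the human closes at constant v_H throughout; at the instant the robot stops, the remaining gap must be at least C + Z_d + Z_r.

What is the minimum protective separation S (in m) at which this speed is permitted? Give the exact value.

stop time T_s = (23/10)/1 = 2.3000 s
robot in T_r: 2.3000·0.1000 = 0.2300 m
braking distance = 2.3000²/(2·1.0000) = 2.6450 m
person approaches 1.8000·(0.1000+2.3000) = 4.3200 m
margins: 0.0000+0.0250+0.0600 = 0.0850 m
S_min ≈ 0.2300+2.6450+4.3200+0.0850  ⇒  S_min = 182/25 m

S_min = 182/25 m = 7.2800 m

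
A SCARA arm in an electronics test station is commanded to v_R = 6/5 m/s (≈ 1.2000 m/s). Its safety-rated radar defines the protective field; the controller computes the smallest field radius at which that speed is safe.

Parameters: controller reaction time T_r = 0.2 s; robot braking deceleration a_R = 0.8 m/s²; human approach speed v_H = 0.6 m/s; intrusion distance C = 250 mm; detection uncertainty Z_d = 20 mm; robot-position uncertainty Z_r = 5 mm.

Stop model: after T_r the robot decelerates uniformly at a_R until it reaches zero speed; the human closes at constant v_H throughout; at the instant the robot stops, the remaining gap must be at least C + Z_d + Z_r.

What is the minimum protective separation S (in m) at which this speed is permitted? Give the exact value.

S_min = 487/200 m = 2.4350 m

T_s = v_R/a_R = (6/5)/(4/5) = 1.5000 s
robot covers v_R·T_r = 1.2000·0.2000 = 0.2400 m before braking
braking distance = 1.2000²/(2·0.8000) = 0.9000 m
person approaches 0.6000·(0.2000+1.5000) = 1.0200 m
C+Z_d+Z_r = 0.2500+0.0200+0.0050 = 0.2750 m
S_min ≈ 0.2400+0.9000+1.0200+0.2750  ⇒  S_min = 487/200 m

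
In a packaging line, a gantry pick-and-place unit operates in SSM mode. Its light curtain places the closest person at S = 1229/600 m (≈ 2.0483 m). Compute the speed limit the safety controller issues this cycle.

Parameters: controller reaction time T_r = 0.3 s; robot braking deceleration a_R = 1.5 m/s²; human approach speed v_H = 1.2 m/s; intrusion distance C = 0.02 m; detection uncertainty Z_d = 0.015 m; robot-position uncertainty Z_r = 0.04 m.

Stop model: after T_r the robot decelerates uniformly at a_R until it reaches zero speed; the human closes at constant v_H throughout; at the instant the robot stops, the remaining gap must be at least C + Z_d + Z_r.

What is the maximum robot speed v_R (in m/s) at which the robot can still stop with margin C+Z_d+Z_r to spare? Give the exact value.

v_R_max = 11/10 m/s = 1.1000 m/s

collect terms ⇒ (1/3)·v_R² + (11/10)·v_R + (-121/75) = 0
  disc = (11/10)² − 4·(1/3)·(-121/75) = 121/36 ; √disc = 11/6
  v_R = (−(11/10) + 11/6) / (2·(1/3)) = 11/10 m/s
check:
braking lasts T_s = (11/10)/(3/2) = 0.7333 s
robot in T_r: 1.1000·0.3000 = 0.3300 m
robot covers 1.1000·0.7333 − ½·1.5000·0.7333² = 0.4033 m while stopping
person approaches 1.2000·(0.3000+0.7333) = 1.2400 m
residual clearance needed = 0.0200+0.0150+0.0400 = 0.0750 m
sum ≈ 0.3300+0.4033+1.2400+0.0750 ≈ 2.0483 m = S ✓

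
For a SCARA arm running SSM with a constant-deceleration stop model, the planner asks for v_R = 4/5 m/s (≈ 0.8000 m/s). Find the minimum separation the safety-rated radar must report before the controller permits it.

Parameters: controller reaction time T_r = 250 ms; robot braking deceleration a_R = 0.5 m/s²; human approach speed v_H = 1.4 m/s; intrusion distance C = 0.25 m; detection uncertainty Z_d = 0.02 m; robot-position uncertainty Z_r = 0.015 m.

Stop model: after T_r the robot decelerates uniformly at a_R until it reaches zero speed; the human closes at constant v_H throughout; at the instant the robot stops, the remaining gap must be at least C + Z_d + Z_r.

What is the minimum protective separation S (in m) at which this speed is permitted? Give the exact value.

S_min = 743/200 m = 3.7150 m

stop time T_s = (4/5)/(1/2) = 1.6000 s
robot covers v_R·T_r = 0.8000·0.2500 = 0.2000 m before braking
robot covers 0.8000·1.6000 − ½·0.5000·1.6000² = 0.6400 m while stopping
human over T_r+T_s: 1.4000·(0.2500+1.6000) = 2.5900 m
residual clearance needed = 0.2500+0.0200+0.0150 = 0.2850 m
S_min ≈ 0.2000+0.6400+2.5900+0.2850  ⇒  S_min = 743/200 m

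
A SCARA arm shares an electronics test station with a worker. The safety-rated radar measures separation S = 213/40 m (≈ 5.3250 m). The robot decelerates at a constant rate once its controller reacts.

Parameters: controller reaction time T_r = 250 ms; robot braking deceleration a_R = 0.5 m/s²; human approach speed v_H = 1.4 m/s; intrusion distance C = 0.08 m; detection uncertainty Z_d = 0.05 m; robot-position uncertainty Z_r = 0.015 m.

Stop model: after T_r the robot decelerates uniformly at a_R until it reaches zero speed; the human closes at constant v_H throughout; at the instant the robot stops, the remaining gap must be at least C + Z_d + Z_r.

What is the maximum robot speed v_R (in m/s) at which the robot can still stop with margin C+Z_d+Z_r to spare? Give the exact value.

v_R_max = 23/20 m/s = 1.1500 m/s

collect terms ⇒ (1)·v_R² + (61/20)·v_R + (-483/100) = 0
  disc = (61/20)² − 4·(1)·(-483/100) = 11449/400 ; √disc = 107/20
  v_R = (−(61/20) + 107/20) / (2·(1)) = 23/20 m/s
check:
T_s = v_R/a_R = (23/20)/(1/2) = 2.3000 s
robot in T_r: 1.1500·0.2500 = 0.2875 m
robot under decel: 1.1500²/(2·0.5000) = 1.3225 m
human over T_r+T_s: 1.4000·(0.2500+2.3000) = 3.5700 m
residual clearance needed = 0.0800+0.0500+0.0150 = 0.1450 m
sum ≈ 0.2875+1.3225+3.5700+0.1450 ≈ 5.3250 m = S ✓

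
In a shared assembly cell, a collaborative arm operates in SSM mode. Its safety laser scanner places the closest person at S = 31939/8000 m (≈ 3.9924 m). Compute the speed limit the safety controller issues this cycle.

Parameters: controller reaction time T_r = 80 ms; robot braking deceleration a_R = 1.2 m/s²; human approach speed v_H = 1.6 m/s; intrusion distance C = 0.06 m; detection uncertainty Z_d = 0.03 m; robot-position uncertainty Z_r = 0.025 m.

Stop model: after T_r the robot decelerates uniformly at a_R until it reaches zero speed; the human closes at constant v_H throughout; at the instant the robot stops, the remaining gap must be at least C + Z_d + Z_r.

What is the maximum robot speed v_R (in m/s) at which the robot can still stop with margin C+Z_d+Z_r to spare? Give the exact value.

v_R_max = 7/4 m/s = 1.7500 m/s

at the boundary: (5/12)·v² + (106/75)·v + (-5999/1600) = 0
  disc = (106/75)² − 4·(5/12)·(-5999/1600) = 2968729/360000 ; √disc = 1723/600
  v_R = (−(106/75) + 1723/600) / (2·(5/12)) = 7/4 m/s
check:
T_s = v_R/a_R = (7/4)/(6/5) = 1.4583 s
robot in T_r: 1.7500·0.0800 = 0.1400 m
robot under decel: 1.7500²/(2·1.2000) = 1.2760 m
person approaches 1.6000·(0.0800+1.4583) = 2.4613 m
residual clearance needed = 0.0600+0.0300+0.0250 = 0.1150 m
sum ≈ 0.1400+1.2760+2.4613+0.1150 ≈ 3.9924 m = S ✓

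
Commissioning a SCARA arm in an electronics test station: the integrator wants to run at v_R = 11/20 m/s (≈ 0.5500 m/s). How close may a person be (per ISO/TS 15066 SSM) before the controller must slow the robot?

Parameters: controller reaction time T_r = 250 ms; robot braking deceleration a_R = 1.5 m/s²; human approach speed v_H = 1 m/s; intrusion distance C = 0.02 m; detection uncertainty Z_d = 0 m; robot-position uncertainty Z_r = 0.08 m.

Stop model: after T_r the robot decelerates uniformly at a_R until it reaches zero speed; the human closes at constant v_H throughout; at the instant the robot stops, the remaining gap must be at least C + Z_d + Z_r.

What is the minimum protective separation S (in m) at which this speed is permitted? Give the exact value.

S_min = 191/200 m = 0.9550 m

T_s = v_R/a_R = (11/20)/(3/2) = 0.3667 s
reaction-phase robot travel = 0.5500·0.2500 = 0.1375 m
robot under decel: 0.5500²/(2·1.5000) = 0.1008 m
human over T_r+T_s: 1.0000·(0.2500+0.3667) = 0.6167 m
residual clearance needed = 0.0200+0.0000+0.0800 = 0.1000 m
S_min ≈ 0.1375+0.1008+0.6167+0.1000  ⇒  S_min = 191/200 m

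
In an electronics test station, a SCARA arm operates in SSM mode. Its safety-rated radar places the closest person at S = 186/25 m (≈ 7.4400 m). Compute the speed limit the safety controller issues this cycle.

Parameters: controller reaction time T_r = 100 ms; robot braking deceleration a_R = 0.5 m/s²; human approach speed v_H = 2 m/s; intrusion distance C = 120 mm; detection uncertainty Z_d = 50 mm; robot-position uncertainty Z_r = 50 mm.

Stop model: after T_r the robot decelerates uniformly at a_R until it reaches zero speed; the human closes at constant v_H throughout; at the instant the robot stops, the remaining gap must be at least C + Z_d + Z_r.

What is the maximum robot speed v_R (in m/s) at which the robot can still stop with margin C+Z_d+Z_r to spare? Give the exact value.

quadratic (1)·v² + (41/10)·v + (-351/50) = 0
  disc = (41/10)² − 4·(1)·(-351/50) = 4489/100 ; √disc = 67/10
  v_R = (−(41/10) + 67/10) / (2·(1)) = 13/10 m/s
check:
braking lasts T_s = (13/10)/(1/2) = 2.6000 s
robot covers v_R·T_r = 1.3000·0.1000 = 0.1300 m before braking
robot covers 1.3000·2.6000 − ½·0.5000·2.6000² = 1.6900 m while stopping
person approaches 2.0000·(0.1000+2.6000) = 5.4000 m
residual clearance needed = 0.1200+0.0500+0.0500 = 0.2200 m
sum ≈ 0.1300+1.6900+5.4000+0.2200 ≈ 7.4400 m = S ✓

v_R_max = 13/10 m/s = 1.3000 m/s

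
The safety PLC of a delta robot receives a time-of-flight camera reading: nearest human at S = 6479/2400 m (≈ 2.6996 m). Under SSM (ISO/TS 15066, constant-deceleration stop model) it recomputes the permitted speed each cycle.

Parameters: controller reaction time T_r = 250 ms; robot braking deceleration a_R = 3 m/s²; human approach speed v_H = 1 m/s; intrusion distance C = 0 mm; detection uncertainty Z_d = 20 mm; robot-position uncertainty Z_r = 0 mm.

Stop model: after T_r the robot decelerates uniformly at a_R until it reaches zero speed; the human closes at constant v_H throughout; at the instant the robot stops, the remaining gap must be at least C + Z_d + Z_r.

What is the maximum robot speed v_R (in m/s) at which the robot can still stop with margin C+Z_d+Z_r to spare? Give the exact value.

v_R_max = 49/20 m/s = 2.4500 m/s

collect terms ⇒ (1/6)·v_R² + (7/12)·v_R + (-5831/2400) = 0
  disc = (7/12)² − 4·(1/6)·(-5831/2400) = 49/25 ; √disc = 7/5
  v_R = (−(7/12) + 7/5) / (2·(1/6)) = 49/20 m/s
check:
T_s = v_R/a_R = (49/20)/3 = 0.8167 s
reaction-phase robot travel = 2.4500·0.2500 = 0.6125 m
robot under decel: 2.4500²/(2·3.0000) = 1.0004 m
human over T_r+T_s: 1.0000·(0.2500+0.8167) = 1.0667 m
margins: 0.0000+0.0200+0.0000 = 0.0200 m
sum ≈ 0.6125+1.0004+1.0667+0.0200 ≈ 2.6996 m = S ✓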